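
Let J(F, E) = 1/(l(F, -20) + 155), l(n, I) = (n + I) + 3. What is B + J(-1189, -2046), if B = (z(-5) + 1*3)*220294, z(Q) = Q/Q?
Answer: 926115975/1051 ≈ 8.8118e+5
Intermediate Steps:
l(n, I) = 3 + I + n (l(n, I) = (I + n) + 3 = 3 + I + n)
z(Q) = 1
J(F, E) = 1/(138 + F) (J(F, E) = 1/((3 - 20 + F) + 155) = 1/((-17 + F) + 155) = 1/(138 + F))
B = 881176 (B = (1 + 1*3)*220294 = (1 + 3)*220294 = 4*220294 = 881176)
B + J(-1189, -2046) = 881176 + 1/(138 - 1189) = 881176 + 1/(-1051) = 881176 - 1/1051 = 926115975/1051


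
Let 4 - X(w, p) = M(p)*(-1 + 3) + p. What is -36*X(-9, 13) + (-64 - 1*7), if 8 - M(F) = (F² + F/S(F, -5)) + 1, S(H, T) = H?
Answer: -11483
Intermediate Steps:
M(F) = 6 - F² (M(F) = 8 - ((F² + F/F) + 1) = 8 - ((F² + 1) + 1) = 8 - ((1 + F²) + 1) = 8 - (2 + F²) = 8 + (-2 - F²) = 6 - F²)
X(w, p) = -8 - p + 2*p² (X(w, p) = 4 - ((6 - p²)*(-1 + 3) + p) = 4 - ((6 - p²)*2 + p) = 4 - ((12 - 2*p²) + p) = 4 - (12 + p - 2*p²) = 4 + (-12 - p + 2*p²) = -8 - p + 2*p²)
-36*X(-9, 13) + (-64 - 1*7) = -36*(-8 - 1*13 + 2*13²) + (-64 - 1*7) = -36*(-8 - 13 + 2*169) + (-64 - 7) = -36*(-8 - 13 + 338) - 71 = -36*317 - 71 = -11412 - 71 = -11483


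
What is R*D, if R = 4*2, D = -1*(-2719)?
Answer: 21752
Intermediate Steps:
D = 2719
R = 8
R*D = 8*2719 = 21752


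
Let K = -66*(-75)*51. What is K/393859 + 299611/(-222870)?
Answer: -3249524071/4619966070 ≈ -0.70337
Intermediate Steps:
K = 252450 (K = 4950*51 = 252450)
K/393859 + 299611/(-222870) = 252450/393859 + 299611/(-222870) = 252450*(1/393859) + 299611*(-1/222870) = 252450/393859 - 15769/11730 = -3249524071/4619966070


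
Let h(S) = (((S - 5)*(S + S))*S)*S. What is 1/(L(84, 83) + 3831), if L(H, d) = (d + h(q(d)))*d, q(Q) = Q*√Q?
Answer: 27136050994987/1472666135634143001106446988 + 19695203215*√83/1472666135634143001106446988 ≈ 1.8548e-14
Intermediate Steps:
q(Q) = Q^(3/2)
h(S) = 2*S³*(-5 + S) (h(S) = (((-5 + S)*(2*S))*S)*S = ((2*S*(-5 + S))*S)*S = (2*S²*(-5 + S))*S = 2*S³*(-5 + S))
L(H, d) = d*(d + 2*d^(9/2)*(-5 + d^(3/2))) (L(H, d) = (d + 2*(d^(3/2))³*(-5 + d^(3/2)))*d = (d + 2*d^(9/2)*(-5 + d^(3/2)))*d = d*(d + 2*d^(9/2)*(-5 + d^(3/2))))
1/(L(84, 83) + 3831) = 1/((83² - 39390406430*√83 + 2*83⁷) + 3831) = 1/((6889 - 39390406430*√83 + 2*27136050989627) + 3831) = 1/((6889 - 39390406430*√83 + 54272101979254) + 3831) = 1/((54272101986143 - 39390406430*√83) + 3831) = 1/(54272101989974 - 39390406430*√83)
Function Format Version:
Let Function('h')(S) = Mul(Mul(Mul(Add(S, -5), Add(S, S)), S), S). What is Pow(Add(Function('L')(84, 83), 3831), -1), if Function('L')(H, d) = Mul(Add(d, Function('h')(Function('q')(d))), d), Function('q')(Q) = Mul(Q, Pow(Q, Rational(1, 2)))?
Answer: Add(Rational(27136050994987, 1472666135634143001106446988), Mul(Rational(19695203215, 1472666135634143001106446988), Pow(83, Rational(1, 2)))) ≈ 1.8548e-14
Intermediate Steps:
Function('q')(Q) = Pow(Q, Rational(3, 2))
Function('h')(S) = Mul(2, Pow(S, 3), Add(-5, S)) (Function('h')(S) = Mul(Mul(Mul(Add(-5, S), Mul(2, S)), S), S) = Mul(Mul(Mul(2, S, Add(-5, S)), S), S) = Mul(Mul(2, Pow(S, 2), Add(-5, S)), S) = Mul(2, Pow(S, 3), Add(-5, S)))
Function('L')(H, d) = Mul(d, Add(d, Mul(2, Pow(d, Rational(9, 2)), Add(-5, Pow(d, Rational(3, 2)))))) (Function('L')(H, d) = Mul(Add(d, Mul(2, Pow(Pow(d, Rational(3, 2)), 3), Add(-5, Pow(d, Rational(3, 2))))), d) = Mul(Add(d, Mul(2, Pow(d, Rational(9, 2)), Add(-5, Pow(d, Rational(3, 2))))), d) = Mul(d, Add(d, Mul(2, Pow(d, Rational(9, 2)), Add(-5, Pow(d, Rational(3, 2)))))))
Pow(Add(Function('L')(84, 83), 3831), -1) = Pow(Add(Add(Pow(83, 2), Mul(-10, Pow(83, Rational(11, 2))), Mul(2, Pow(83, 7))), 3831), -1) = Pow(Add(Add(6889, Mul(-10, Mul(3939040643, Pow(83, Rational(1, 2)))), Mul(2, 27136050989627)), 3831), -1) = Pow(Add(Add(6889, Mul(-39390406430, Pow(83, Rational(1, 2))), 54272101979254), 3831), -1) = Pow(Add(Add(54272101986143, Mul(-39390406430, Pow(83, Rational(1, 2)))), 3831), -1) = Pow(Add(54272101989974, Mul(-39390406430, Pow(83, Rational(1, 2)))), -1)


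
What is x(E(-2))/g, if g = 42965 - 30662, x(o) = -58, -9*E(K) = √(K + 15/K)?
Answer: -58/12303 ≈ -0.0047143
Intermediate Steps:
E(K) = -√(K + 15/K)/9
g = 12303
x(E(-2))/g = -58/12303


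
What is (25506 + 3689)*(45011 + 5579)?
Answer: 1476975050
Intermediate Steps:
(25506 + 3689)*(45011 + 5579) = 29195*50590 = 1476975050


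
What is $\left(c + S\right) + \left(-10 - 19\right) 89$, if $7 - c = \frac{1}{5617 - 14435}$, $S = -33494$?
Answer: $- \frac{318047623}{8818} \approx -36068.0$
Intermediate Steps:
$c = \frac{61727}{8818}$ ($c = 7 - \frac{1}{5617 - 14435} = 7 - \frac{1}{-8818} = 7 - - \frac{1}{8818} = 7 + \frac{1}{8818} = \frac{61727}{8818} \approx 7.0001$)
$\left(c + S\right) + \left(-10 - 19\right) 89 = \left(\frac{61727}{8818} - 33494\right) + \left(-10 - 19\right) 89 = - \frac{295288365}{8818} - 2581 = - \frac{318047623}{8818}$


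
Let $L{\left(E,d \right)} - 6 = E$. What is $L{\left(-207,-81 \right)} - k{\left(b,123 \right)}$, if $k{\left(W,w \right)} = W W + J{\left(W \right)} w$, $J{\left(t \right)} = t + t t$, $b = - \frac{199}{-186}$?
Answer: $- \frac{264791}{558} \approx -474.54$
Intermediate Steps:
$L{\left(E,d \right)} = 6 + E$
$b = \frac{199}{186}$ ($b = \left(-199\right) \left(- \frac{1}{186}\right) = \frac{199}{186} \approx 1.0699$)
$J{\left(t \right)} = t + t^{2}$
$k{\left(W,w \right)} = W^{2} + W w \left(1 + W\right)$ ($k{\left(W,w \right)} = W W + W \left(1 + W\right) w = W^{2} + W w \left(1 + W\right)$)
$L{\left(-207,-81 \right)} - k{\left(b,123 \right)} = \left(6 - 207\right) - \frac{199 \left(\frac{199}{186} + 123 \left(1 + \frac{199}{186}\right)\right)}{186} = -201 - \frac{199 \left(\frac{199}{186} + 123 \cdot \frac{385}{186}\right)}{186} = -201 - \frac{199 \left(\frac{199}{186} + \frac{15785}{62}\right)}{186} = -201 - \frac{199}{186} \cdot \frac{767}{3} = -201 - \frac{152633}{558} = - \frac{264791}{558}$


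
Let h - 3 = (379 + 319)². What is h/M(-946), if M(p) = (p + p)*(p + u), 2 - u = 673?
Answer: 9943/62436 ≈ 0.15925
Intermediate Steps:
u = -671 (u = 2 - 1*673 = 2 - 673 = -671)
h = 487207 (h = 3 + (379 + 319)² = 3 + 698² = 3 + 487204 = 487207)
M(p) = 2*p*(-671 + p) (M(p) = (p + p)*(p - 671) = (2*p)*(-671 + p) = 2*p*(-671 + p))
h/M(-946) = 487207/((2*(-946)*(-671 - 946))) = 487207/((2*(-946)*(-1617))) = 487207/3059364 = 487207*(1/3059364) = 9943/62436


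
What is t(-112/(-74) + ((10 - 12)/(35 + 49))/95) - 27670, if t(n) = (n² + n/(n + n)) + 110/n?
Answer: -134357240445225171823/4868982799310700 ≈ -27595.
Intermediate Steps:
t(n) = ½ + n² + 110/n (t(n) = (n² + n/((2*n))) + 110/n = (n² + (1/(2*n))*n) + 110/n = (n² + ½) + 110/n = (½ + n²) + 110/n = ½ + n² + 110/n)
t(-112/(-74) + ((10 - 12)/(35 + 49))/95) - 27670 = (110 + (-112/(-74) + ((10 - 12)/(35 + 49))/95)³ + (-112/(-74) + ((10 - 12)/(35 + 49))/95)/2)/(-112/(-74) + ((10 - 12)/(35 + 49))/95) - 27670 = (110 + (-112*(-1/74) - 2/84*(1/95))³ + (-112*(-1/74) - 2/84*(1/95))/2)/(-112*(-1/74) - 2/84*(1/95)) - 27670 = (110 + (56/37 - 2*1/84*(1/95))³ + (56/37 - 2*1/84*(1/95))/2)/(56/37 - 2*1/84*(1/95)) - 27670 = (110 + (56/37 - 1/42*1/95)³ + (56/37 - 1/42*1/95)/2)/(56/37 - 1/42*1/95) - 27670 = (110 + (56/37 - 1/3990)³ + (56/37 - 1/3990)/2)/(56/37 - 1/3990) - 27670 = (110 + (223403/147630)³ + (½)*(223403/147630))/(223403/147630) - 27670 = 147630*(110 + 11149798078071827/3217539292947000 + 223403/295260)/223403 - 27670 = (147630/223403)*(367513611701897177/3217539292947000) - 27670 = 367513611701897177/4868982799310700 - 27670 = -134357240445225171823/4868982799310700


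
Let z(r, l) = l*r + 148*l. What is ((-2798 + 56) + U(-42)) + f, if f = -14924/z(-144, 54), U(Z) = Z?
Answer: -154067/54 ≈ -2853.1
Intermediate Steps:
z(r, l) = 148*l + l*r
f = -3731/54 (f = -14924*1/(54*(148 - 144)) = -14924/(54*4) = -14924/216 = -14924*1/216 = -3731/54 ≈ -69.093)
((-2798 + 56) + U(-42)) + f = ((-2798 + 56) - 42) - 3731/54 = (-2742 - 42) - 3731/54 = -2784 - 3731/54 = -154067/54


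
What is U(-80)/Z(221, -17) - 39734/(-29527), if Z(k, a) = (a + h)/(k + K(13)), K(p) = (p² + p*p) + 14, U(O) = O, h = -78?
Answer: 271458482/561013 ≈ 483.87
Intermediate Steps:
K(p) = 14 + 2*p² (K(p) = (p² + p²) + 14 = 2*p² + 14 = 14 + 2*p²)
Z(k, a) = (-78 + a)/(352 + k) (Z(k, a) = (a - 78)/(k + (14 + 2*13²)) = (-78 + a)/(k + (14 + 2*169)) = (-78 + a)/(k + (14 + 338)) = (-78 + a)/(k + 352) = (-78 + a)/(352 + k))
U(-80)/Z(221, -17) - 39734/(-29527) = -80*(352 + 221)/(-78 - 17) - 39734/(-29527) = -80/(-95/573) - 39734*(-1/29527) = -80/((1/573)*(-95)) + 39734/29527 = -80/(-95/573) + 39734/29527 = -80*(-573/95) + 39734/29527 = 9168/19 + 39734/29527 = 271458482/561013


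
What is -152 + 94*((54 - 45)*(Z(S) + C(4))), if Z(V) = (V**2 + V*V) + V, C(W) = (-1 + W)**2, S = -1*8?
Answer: 108982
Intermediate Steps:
S = -8
Z(V) = V + 2*V**2 (Z(V) = (V**2 + V**2) + V = 2*V**2 + V = V + 2*V**2)
-152 + 94*((54 - 45)*(Z(S) + C(4))) = -152 + 94*((54 - 45)*(-8*(1 + 2*(-8)) + (-1 + 4)**2)) = -152 + 94*(9*(-8*(1 - 16) + 3**2)) = -152 + 94*(9*(-8*(-15) + 9)) = -152 + 94*(9*(120 + 9)) = -152 + 94*(9*129) = -152 + 94*1161 = -152 + 109134 = 108982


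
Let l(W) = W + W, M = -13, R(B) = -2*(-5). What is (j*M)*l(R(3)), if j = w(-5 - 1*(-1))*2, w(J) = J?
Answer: 2080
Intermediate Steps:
R(B) = 10
l(W) = 2*W
j = -8 (j = (-5 - 1*(-1))*2 = (-5 + 1)*2 = -4*2 = -8)
(j*M)*l(R(3)) = (-8*(-13))*(2*10) = 104*20 = 2080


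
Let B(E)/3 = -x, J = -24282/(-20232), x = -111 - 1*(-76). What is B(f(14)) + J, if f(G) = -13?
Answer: 119369/1124 ≈ 106.20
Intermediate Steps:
x = -35 (x = -111 + 76 = -35)
J = 1349/1124 (J = -24282*(-1/20232) = 1349/1124 ≈ 1.2002)
B(E) = 105 (B(E) = 3*(-1*(-35)) = 3*35 = 105)
B(f(14)) + J = 105 + 1349/1124 = 119369/1124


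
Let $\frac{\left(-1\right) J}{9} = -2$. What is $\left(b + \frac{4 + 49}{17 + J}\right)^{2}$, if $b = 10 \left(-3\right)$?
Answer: $\frac{994009}{1225} \approx 811.44$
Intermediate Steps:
$J = 18$ ($J = \left(-9\right) \left(-2\right) = 18$)
$b = -30$
$\left(b + \frac{4 + 49}{17 + J}\right)^{2} = \left(-30 + \frac{4 + 49}{17 + 18}\right)^{2} = \left(-30 + \frac{53}{35}\right)^{2} = \left(- \frac{997}{35}\right)^{2} = \frac{994009}{1225}$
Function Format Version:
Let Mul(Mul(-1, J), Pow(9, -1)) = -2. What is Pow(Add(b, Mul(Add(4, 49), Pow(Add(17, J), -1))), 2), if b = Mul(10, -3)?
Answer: Rational(994009, 1225) ≈ 811.44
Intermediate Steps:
J = 18 (J = Mul(-9, -2) = 18)
b = -30
Pow(Add(b, Mul(Add(4, 49), Pow(Add(17, J), -1))), 2) = Pow(Add(-30, Mul(Add(4, 49), Pow(Add(17, 18), -1))), 2) = Pow(Add(-30, Mul(53, Pow(35, -1))), 2) = Pow(Add(-30, Mul(53, Rational(1, 35))), 2) = Pow(Add(-30, Rational(53, 35)), 2) = Pow(Rational(-997, 35), 2) = Rational(994009, 1225)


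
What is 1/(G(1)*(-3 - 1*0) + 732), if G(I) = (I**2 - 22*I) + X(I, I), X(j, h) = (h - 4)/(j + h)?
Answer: 2/1599 ≈ 0.0012508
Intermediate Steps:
X(j, h) = (-4 + h)/(h + j)
G(I) = I**2 - 22*I + (-4 + I)/(2*I) (G(I) = (I**2 - 22*I) + (-4 + I)/(I + I) = (I**2 - 22*I) + (-4 + I)/((2*I)) = (I**2 - 22*I) + (1/(2*I))*(-4 + I) = (I**2 - 22*I) + (-4 + I)/(2*I) = I**2 - 22*I + (-4 + I)/(2*I))
1/(G(1)*(-3 - 1*0) + 732) = 1/((1/2 + 1**2 - 22*1 - 2/1)*(-3 - 1*0) + 732) = 1/((1/2 + 1 - 22 - 2*1)*(-3 + 0) + 732) = 1/((1/2 + 1 - 22 - 2)*(-3) + 732) = 1/(-45/2*(-3) + 732) = 1/(135/2 + 732) = 1/(1599/2) = 2/1599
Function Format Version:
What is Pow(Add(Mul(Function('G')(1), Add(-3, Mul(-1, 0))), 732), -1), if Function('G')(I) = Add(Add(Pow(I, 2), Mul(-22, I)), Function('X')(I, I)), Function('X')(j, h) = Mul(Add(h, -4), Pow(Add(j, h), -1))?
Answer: Rational(2, 1599) ≈ 0.0012508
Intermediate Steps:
Function('X')(j, h) = Mul(Pow(Add(h, j), -1), Add(-4, h)) (Function('X')(j, h) = Mul(Add(-4, h), Pow(Add(h, j), -1)) = Mul(Pow(Add(h, j), -1), Add(-4, h)))
Function('G')(I) = Add(Pow(I, 2), Mul(-22, I), Mul(Rational(1, 2), Pow(I, -1), Add(-4, I))) (Function('G')(I) = Add(Add(Pow(I, 2), Mul(-22, I)), Mul(Pow(Add(I, I), -1), Add(-4, I))) = Add(Add(Pow(I, 2), Mul(-22, I)), Mul(Pow(Mul(2, I), -1), Add(-4, I))) = Add(Add(Pow(I, 2), Mul(-22, I)), Mul(Mul(Rational(1, 2), Pow(I, -1)), Add(-4, I))) = Add(Add(Pow(I, 2), Mul(-22, I)), Mul(Rational(1, 2), Pow(I, -1), Add(-4, I))) = Add(Pow(I, 2), Mul(-22, I), Mul(Rational(1, 2), Pow(I, -1), Add(-4, I))))
Pow(Add(Mul(Function('G')(1), Add(-3, Mul(-1, 0))), 732), -1) = Pow(Add(Mul(Add(Rational(1, 2), Pow(1, 2), Mul(-22, 1), Mul(-2, Pow(1, -1))), Add(-3, Mul(-1, 0))), 732), -1) = Pow(Add(Mul(Add(Rational(1, 2), 1, -22, Mul(-2, 1)), Add(-3, 0)), 732), -1) = Pow(Add(Mul(Add(Rational(1, 2), 1, -22, -2), -3), 732), -1) = Pow(Add(Mul(Rational(-45, 2), -3), 732), -1) = Pow(Add(Rational(135, 2), 732), -1) = Pow(Rational(1599, 2), -1) = Rational(2, 1599)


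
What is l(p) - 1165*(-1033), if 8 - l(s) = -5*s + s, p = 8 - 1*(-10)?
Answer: 1203525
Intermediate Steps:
p = 18 (p = 8 + 10 = 18)
l(s) = 8 + 4*s (l(s) = 8 - (-5*s + s) = 8 - (-4)*s = 8 + 4*s)
l(p) - 1165*(-1033) = (8 + 4*18) - 1165*(-1033) = (8 + 72) + 1203445 = 80 + 1203445 = 1203525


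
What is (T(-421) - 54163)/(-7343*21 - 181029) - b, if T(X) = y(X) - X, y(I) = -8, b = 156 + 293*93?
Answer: -4593489605/167616 ≈ -27405.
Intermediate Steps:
b = 27405 (b = 156 + 27249 = 27405)
T(X) = -8 - X
(T(-421) - 54163)/(-7343*21 - 181029) - b = ((-8 - 1*(-421)) - 54163)/(-7343*21 - 181029) - 1*27405 = ((-8 + 421) - 54163)/(-154203 - 181029) - 27405 = (413 - 54163)/(-335232) - 27405 = -53750*(-1/335232) - 27405 = 26875/167616 - 27405 = -4593489605/167616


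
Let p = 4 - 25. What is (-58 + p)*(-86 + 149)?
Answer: -4977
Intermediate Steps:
p = -21
(-58 + p)*(-86 + 149) = (-58 - 21)*(-86 + 149) = -79*63 = -4977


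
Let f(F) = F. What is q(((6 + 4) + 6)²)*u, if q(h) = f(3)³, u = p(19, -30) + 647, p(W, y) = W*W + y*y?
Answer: 51516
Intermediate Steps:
p(W, y) = W² + y²
u = 1908 (u = (19² + (-30)²) + 647 = (361 + 900) + 647 = 1261 + 647 = 1908)
q(h) = 27 (q(h) = 3³ = 27)
q(((6 + 4) + 6)²)*u = 27*1908 = 51516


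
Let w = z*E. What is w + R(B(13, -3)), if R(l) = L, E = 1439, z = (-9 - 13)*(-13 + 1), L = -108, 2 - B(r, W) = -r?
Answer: 379788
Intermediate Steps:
B(r, W) = 2 + r (B(r, W) = 2 - (-1)*r = 2 + r)
z = 264 (z = -22*(-12) = 264)
R(l) = -108
w = 379896 (w = 264*1439 = 379896)
w + R(B(13, -3)) = 379896 - 108 = 379788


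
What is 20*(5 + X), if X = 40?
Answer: 900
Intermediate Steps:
20*(5 + X) = 20*(5 + 40) = 20*45 = 900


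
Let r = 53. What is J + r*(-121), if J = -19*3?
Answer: -6470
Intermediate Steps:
J = -57
J + r*(-121) = -57 + 53*(-121) = -57 - 6413 = -6470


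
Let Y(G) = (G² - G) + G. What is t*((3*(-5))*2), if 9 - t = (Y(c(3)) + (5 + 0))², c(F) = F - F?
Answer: 480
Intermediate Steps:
c(F) = 0
Y(G) = G²
t = -16 (t = 9 - (0² + (5 + 0))² = 9 - (0 + 5)² = 9 - 1*5² = 9 - 1*25 = 9 - 25 = -16)
t*((3*(-5))*2) = -16*3*(-5)*2 = -(-240)*2 = -16*(-30) = 480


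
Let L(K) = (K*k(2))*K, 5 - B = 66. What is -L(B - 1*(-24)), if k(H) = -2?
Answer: 2738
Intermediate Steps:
B = -61 (B = 5 - 1*66 = 5 - 66 = -61)
L(K) = -2*K² (L(K) = (K*(-2))*K = (-2*K)*K = -2*K²)
-L(B - 1*(-24)) = -(-2)*(-61 - 1*(-24))² = -(-2)*(-61 + 24)² = -(-2)*(-37)² = -(-2)*1369 = -1*(-2738) = 2738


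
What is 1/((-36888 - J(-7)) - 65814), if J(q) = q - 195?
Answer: -1/102500 ≈ -9.7561e-6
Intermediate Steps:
J(q) = -195 + q
1/((-36888 - J(-7)) - 65814) = 1/((-36888 - (-195 - 7)) - 65814) = 1/((-36888 - 1*(-202)) - 65814) = 1/((-36888 + 202) - 65814) = 1/(-36686 - 65814) = 1/(-102500) = -1/102500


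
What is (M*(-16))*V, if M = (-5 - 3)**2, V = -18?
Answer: 18432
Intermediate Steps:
M = 64 (M = (-8)**2 = 64)
(M*(-16))*V = (64*(-16))*(-18) = -1024*(-18) = 18432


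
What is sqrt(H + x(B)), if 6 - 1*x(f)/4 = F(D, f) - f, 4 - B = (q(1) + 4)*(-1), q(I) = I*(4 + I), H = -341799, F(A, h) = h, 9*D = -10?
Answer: 105*I*sqrt(31) ≈ 584.62*I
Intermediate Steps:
D = -10/9 (D = (1/9)*(-10) = -10/9 ≈ -1.1111)
B = 13 (B = 4 - (1*(4 + 1) + 4)*(-1) = 4 - (1*5 + 4)*(-1) = 4 - (5 + 4)*(-1) = 4 - 9*(-1) = 4 - 1*(-9) = 4 + 9 = 13)
x(f) = 24 (x(f) = 24 - 4*(f - f) = 24 - 4*0 = 24 + 0 = 24)
sqrt(H + x(B)) = sqrt(-341799 + 24) = sqrt(-341775) = 105*I*sqrt(31)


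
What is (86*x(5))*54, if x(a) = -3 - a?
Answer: -37152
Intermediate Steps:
(86*x(5))*54 = (86*(-3 - 1*5))*54 = (86*(-3 - 5))*54 = (86*(-8))*54 = -688*54 = -37152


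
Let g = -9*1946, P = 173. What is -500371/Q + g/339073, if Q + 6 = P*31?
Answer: -24250874083/259487723 ≈ -93.457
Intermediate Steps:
g = -17514
Q = 5357 (Q = -6 + 173*31 = -6 + 5363 = 5357)
-500371/Q + g/339073 = -500371/5357 - 17514/339073 = -500371*1/5357 - 17514*1/339073 = -500371/5357 - 2502/48439 = -24250874083/259487723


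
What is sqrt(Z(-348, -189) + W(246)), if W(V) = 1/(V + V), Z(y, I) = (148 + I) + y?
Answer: I*sqrt(23540601)/246 ≈ 19.723*I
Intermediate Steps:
Z(y, I) = 148 + I + y
W(V) = 1/(2*V)
sqrt(Z(-348, -189) + W(246)) = sqrt((148 - 189 - 348) + (1/2)/246) = sqrt(-389 + (1/2)*(1/246)) = sqrt(-389 + 1/492) = sqrt(-191387/492) = I*sqrt(23540601)/246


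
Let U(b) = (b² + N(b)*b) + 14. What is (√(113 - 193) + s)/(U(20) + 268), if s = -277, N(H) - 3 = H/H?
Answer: -277/762 + 2*I*√5/381 ≈ -0.36352 + 0.011738*I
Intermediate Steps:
N(H) = 4 (N(H) = 3 + H/H = 3 + 1 = 4)
U(b) = 14 + b² + 4*b (U(b) = (b² + 4*b) + 14 = 14 + b² + 4*b)
(√(113 - 193) + s)/(U(20) + 268) = (√(113 - 193) - 277)/((14 + 20² + 4*20) + 268) = (√(-80) - 277)/((14 + 400 + 80) + 268) = (4*I*√5 - 277)/(494 + 268) = (-277 + 4*I*√5)/762 = (-277 + 4*I*√5)*(1/762) = -277/762 + 2*I*√5/381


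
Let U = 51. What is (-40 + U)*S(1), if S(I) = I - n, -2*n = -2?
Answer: 0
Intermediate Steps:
n = 1 (n = -1/2*(-2) = 1)
S(I) = -1 + I (S(I) = I - 1*1 = I - 1 = -1 + I)
(-40 + U)*S(1) = (-40 + 51)*(-1 + 1) = 11*0 = 0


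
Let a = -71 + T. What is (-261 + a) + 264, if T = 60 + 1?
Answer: -7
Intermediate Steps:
T = 61
a = -10 (a = -71 + 61 = -10)
(-261 + a) + 264 = (-261 - 10) + 264 = -271 + 264 = -7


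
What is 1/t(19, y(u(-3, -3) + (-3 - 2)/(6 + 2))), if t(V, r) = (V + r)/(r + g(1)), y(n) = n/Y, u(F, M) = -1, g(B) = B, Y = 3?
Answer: 11/443 ≈ 0.024831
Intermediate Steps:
y(n) = n/3
t(V, r) = (V + r)/(1 + r) (t(V, r) = (V + r)/(r + 1) = (V + r)/(1 + r))
1/t(19, y(u(-3, -3) + (-3 - 2)/(6 + 2))) = 1/((19 + (-1 + (-3 - 2)/(6 + 2))/3)/(1 + (-1 + (-3 - 2)/(6 + 2))/3)) = 1/((19 + (-1 - 5/8)/3)/(1 + (-1 - 5/8)/3)) = 1/((19 + (⅓)*(-13/8))/(1 + (⅓)*(-13/8))) = 1/((19 - 13/24)/(1 - 13/24)) = 1/((443/24)/(11/24)) = 1/((24/11)*(443/24)) = 1/(443/11) = 11/443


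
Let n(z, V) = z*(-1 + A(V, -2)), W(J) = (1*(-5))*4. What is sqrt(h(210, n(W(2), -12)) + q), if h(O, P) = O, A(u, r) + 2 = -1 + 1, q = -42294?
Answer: 6*I*sqrt(1169) ≈ 205.14*I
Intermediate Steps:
A(u, r) = -2 (A(u, r) = -2 + (-1 + 1) = -2 + 0 = -2)
W(J) = -20 (W(J) = -5*4 = -20)
n(z, V) = -3*z (n(z, V) = z*(-1 - 2) = z*(-3) = -3*z)
sqrt(h(210, n(W(2), -12)) + q) = sqrt(210 - 42294) = sqrt(-42084) = 6*I*sqrt(1169)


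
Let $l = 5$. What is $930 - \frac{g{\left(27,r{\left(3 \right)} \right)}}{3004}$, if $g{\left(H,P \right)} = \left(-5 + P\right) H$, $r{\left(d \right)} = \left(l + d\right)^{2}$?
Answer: $\frac{2792127}{3004} \approx 929.47$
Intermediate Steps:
$r{\left(d \right)} = \left(5 + d\right)^{2}$
$g{\left(H,P \right)} = H \left(-5 + P\right)$
$930 - \frac{g{\left(27,r{\left(3 \right)} \right)}}{3004} = 930 - \frac{27 \left(-5 + \left(5 + 3\right)^{2}\right)}{3004} = 930 - 27 \left(-5 + 8^{2}\right) \frac{1}{3004} = 930 - 27 \left(-5 + 64\right) \frac{1}{3004} = 930 - 27 \cdot 59 \cdot \frac{1}{3004} = 930 - 1593 \cdot \frac{1}{3004} = 930 - \frac{1593}{3004} = \frac{2792127}{3004}$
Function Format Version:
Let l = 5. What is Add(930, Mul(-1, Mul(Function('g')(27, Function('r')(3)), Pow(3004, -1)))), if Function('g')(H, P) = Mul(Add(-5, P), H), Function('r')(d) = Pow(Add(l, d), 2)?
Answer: Rational(2792127, 3004) ≈ 929.47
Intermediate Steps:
Function('r')(d) = Pow(Add(5, d), 2)
Function('g')(H, P) = Mul(H, Add(-5, P))
Add(930, Mul(-1, Mul(Function('g')(27, Function('r')(3)), Pow(3004, -1)))) = Add(930, Mul(-1, Mul(Mul(27, Add(-5, Pow(Add(5, 3), 2))), Pow(3004, -1)))) = Add(930, Mul(-1, Mul(Mul(27, Add(-5, Pow(8, 2))), Rational(1, 3004)))) = Add(930, Mul(-1, Mul(Mul(27, Add(-5, 64)), Rational(1, 3004)))) = Add(930, Mul(-1, Mul(Mul(27, 59), Rational(1, 3004)))) = Add(930, Mul(-1, Mul(1593, Rational(1, 3004)))) = Add(930, Mul(-1, Rational(1593, 3004))) = Add(930, Rational(-1593, 3004)) = Rational(2792127, 3004)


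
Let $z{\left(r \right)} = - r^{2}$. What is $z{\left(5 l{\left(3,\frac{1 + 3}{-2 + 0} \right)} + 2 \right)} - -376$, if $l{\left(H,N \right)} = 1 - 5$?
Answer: $52$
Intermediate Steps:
$l{\left(H,N \right)} = -4$ ($l{\left(H,N \right)} = 1 - 5 = -4$)
$z{\left(5 l{\left(3,\frac{1 + 3}{-2 + 0} \right)} + 2 \right)} - -376 = - \left(5 \left(-4\right) + 2\right)^{2} - -376 = - \left(-20 + 2\right)^{2} + 376 = - \left(-18\right)^{2} + 376 = \left(-1\right) 324 + 376 = -324 + 376 = 52$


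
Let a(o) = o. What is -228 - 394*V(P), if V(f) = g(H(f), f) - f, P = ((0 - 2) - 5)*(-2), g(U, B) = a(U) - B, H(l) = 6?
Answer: 8440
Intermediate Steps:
g(U, B) = U - B
P = 14 (P = (-2 - 5)*(-2) = -7*(-2) = 14)
V(f) = 6 - 2*f (V(f) = (6 - f) - f = 6 - 2*f)
-228 - 394*V(P) = -228 - 394*(6 - 2*14) = -228 - 394*(6 - 28) = -228 - 394*(-22) = -228 + 8668 = 8440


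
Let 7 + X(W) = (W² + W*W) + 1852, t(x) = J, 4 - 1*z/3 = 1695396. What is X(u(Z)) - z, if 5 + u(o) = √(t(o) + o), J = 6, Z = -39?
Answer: 5088005 - 20*I*√33 ≈ 5.088e+6 - 114.89*I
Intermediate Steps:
z = -5086176 (z = 12 - 3*1695396 = 12 - 5086188 = -5086176)
t(x) = 6
u(o) = -5 + √(6 + o)
X(W) = 1845 + 2*W² (X(W) = -7 + ((W² + W*W) + 1852) = -7 + ((W² + W²) + 1852) = -7 + (2*W² + 1852) = -7 + (1852 + 2*W²) = 1845 + 2*W²)
X(u(Z)) - z = (1845 + 2*(-5 + √(6 - 39))²) - 1*(-5086176) = (1845 + 2*(-5 + √(-33))²) + 5086176 = (1845 + 2*(-5 + I*√33)²) + 5086176 = 5088021 + 2*(-5 + I*√33)²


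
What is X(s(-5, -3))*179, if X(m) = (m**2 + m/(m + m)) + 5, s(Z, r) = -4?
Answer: 7697/2 ≈ 3848.5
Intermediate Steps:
X(m) = 11/2 + m**2 (X(m) = (m**2 + m/((2*m))) + 5 = (m**2 + (1/(2*m))*m) + 5 = (m**2 + 1/2) + 5 = (1/2 + m**2) + 5 = 11/2 + m**2)
X(s(-5, -3))*179 = (11/2 + (-4)**2)*179 = (11/2 + 16)*179 = (43/2)*179 = 7697/2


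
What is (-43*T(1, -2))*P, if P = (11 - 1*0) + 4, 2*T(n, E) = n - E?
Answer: -1935/2 ≈ -967.50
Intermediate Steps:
T(n, E) = n/2 - E/2 (T(n, E) = (n - E)/2 = n/2 - E/2)
P = 15 (P = (11 + 0) + 4 = 11 + 4 = 15)
(-43*T(1, -2))*P = -43*((½)*1 - ½*(-2))*15 = -43*(½ + 1)*15 = -43*3/2*15 = -129/2*15 = -1935/2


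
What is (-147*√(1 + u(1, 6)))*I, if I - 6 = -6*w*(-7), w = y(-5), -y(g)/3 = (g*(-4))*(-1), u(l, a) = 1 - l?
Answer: -371322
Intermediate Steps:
y(g) = -12*g (y(g) = -3*g*(-4)*(-1) = -3*(-4*g)*(-1) = -12*g)
w = 60 (w = -12*(-5) = 60)
I = 2526 (I = 6 - 6*60*(-7) = 6 - 360*(-7) = 6 + 2520 = 2526)
(-147*√(1 + u(1, 6)))*I = -147*√(1 + (1 - 1*1))*2526 = -147*√(1 + (1 - 1))*2526 = -147*√(1 + 0)*2526 = -147*√1*2526 = -147*1*2526 = -147*2526 = -371322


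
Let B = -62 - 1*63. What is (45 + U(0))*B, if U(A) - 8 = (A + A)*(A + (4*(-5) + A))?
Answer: -6625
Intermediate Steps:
B = -125 (B = -62 - 63 = -125)
U(A) = 8 + 2*A*(-20 + 2*A) (U(A) = 8 + (A + A)*(A + (4*(-5) + A)) = 8 + (2*A)*(A + (-20 + A)) = 8 + (2*A)*(-20 + 2*A) = 8 + 2*A*(-20 + 2*A))
(45 + U(0))*B = (45 + (8 - 40*0 + 4*0²))*(-125) = (45 + (8 + 0 + 4*0))*(-125) = (45 + (8 + 0 + 0))*(-125) = (45 + 8)*(-125) = 53*(-125) = -6625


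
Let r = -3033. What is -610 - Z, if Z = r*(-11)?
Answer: -33973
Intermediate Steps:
Z = 33363 (Z = -3033*(-11) = 33363)
-610 - Z = -610 - 1*33363 = -610 - 33363 = -33973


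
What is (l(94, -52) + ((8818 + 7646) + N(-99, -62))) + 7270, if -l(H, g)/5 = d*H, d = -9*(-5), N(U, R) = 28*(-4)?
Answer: 2472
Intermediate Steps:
N(U, R) = -112
d = 45
l(H, g) = -225*H
(l(94, -52) + ((8818 + 7646) + N(-99, -62))) + 7270 = (-225*94 + ((8818 + 7646) - 112)) + 7270 = (-21150 + (16464 - 112)) + 7270 = (-21150 + 16352) + 7270 = -4798 + 7270 = 2472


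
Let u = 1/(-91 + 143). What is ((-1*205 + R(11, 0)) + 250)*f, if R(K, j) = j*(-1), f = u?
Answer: 45/52 ≈ 0.86539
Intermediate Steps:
u = 1/52 ≈ 0.019231
f = 1/52 ≈ 0.019231
R(K, j) = -j
((-1*205 + R(11, 0)) + 250)*f = ((-1*205 - 1*0) + 250)*(1/52) = ((-205 + 0) + 250)*(1/52) = (-205 + 250)*(1/52) = 45*(1/52) = 45/52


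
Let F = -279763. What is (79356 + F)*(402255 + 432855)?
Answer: -167361889770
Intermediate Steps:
(79356 + F)*(402255 + 432855) = (79356 - 279763)*(402255 + 432855) = -200407*835110 = -167361889770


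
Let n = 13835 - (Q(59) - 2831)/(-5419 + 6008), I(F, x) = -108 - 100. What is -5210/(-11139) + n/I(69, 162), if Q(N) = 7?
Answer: -90162819301/1364661168 ≈ -66.070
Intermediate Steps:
I(F, x) = -208
n = 8151639/589 (n = 13835 - (7 - 2831)/(-5419 + 6008) = 13835 - (-2824)/589 = 13835 - 1*(-2824/589) = 13835 + 2824/589 = 8151639/589 ≈ 13840.)
-5210/(-11139) + n/I(69, 162) = -5210/(-11139) + (8151639/589)/(-208) = -5210*(-1/11139) + (8151639/589)*(-1/208) = 5210/11139 - 8151639/122512 = -90162819301/1364661168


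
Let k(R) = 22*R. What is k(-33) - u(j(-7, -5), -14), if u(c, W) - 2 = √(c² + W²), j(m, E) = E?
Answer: -728 - √221 ≈ -742.87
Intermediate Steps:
u(c, W) = 2 + √(W² + c²) (u(c, W) = 2 + √(c² + W²) = 2 + √(W² + c²))
k(-33) - u(j(-7, -5), -14) = 22*(-33) - (2 + √((-14)² + (-5)²)) = -726 - (2 + √(196 + 25)) = -726 - (2 + √221) = -726 + (-2 - √221) = -728 - √221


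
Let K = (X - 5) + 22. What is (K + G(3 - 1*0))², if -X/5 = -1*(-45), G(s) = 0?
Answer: 43264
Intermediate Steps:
X = -225 (X = -(-5)*(-45) = -5*45 = -225)
K = -208 (K = (-225 - 5) + 22 = -230 + 22 = -208)
(K + G(3 - 1*0))² = (-208 + 0)² = (-208)² = 43264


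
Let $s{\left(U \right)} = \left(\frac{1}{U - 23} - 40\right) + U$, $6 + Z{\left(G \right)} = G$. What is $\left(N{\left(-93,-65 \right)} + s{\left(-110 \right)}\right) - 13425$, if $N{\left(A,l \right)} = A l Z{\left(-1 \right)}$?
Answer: $- \frac{7433371}{133} \approx -55890.0$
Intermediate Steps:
$Z{\left(G \right)} = -6 + G$
$N{\left(A,l \right)} = - 7 A l$ ($N{\left(A,l \right)} = A l \left(-6 - 1\right) = A l \left(-7\right) = - 7 A l$)
$s{\left(U \right)} = -40 + U + \frac{1}{-23 + U}$ ($s{\left(U \right)} = \left(\frac{1}{-23 + U} - 40\right) + U = \left(-40 + \frac{1}{-23 + U}\right) + U = -40 + U + \frac{1}{-23 + U}$)
$\left(N{\left(-93,-65 \right)} + s{\left(-110 \right)}\right) - 13425 = \left(\left(-7\right) \left(-93\right) \left(-65\right) + \frac{921 + \left(-110\right)^{2} - -6930}{-23 - 110}\right) - 13425 = \left(-42315 + \frac{921 + 12100 + 6930}{-133}\right) - 13425 = \left(-42315 - \frac{19951}{133}\right) - 13425 = - \frac{5647846}{133} - 13425 = - \frac{7433371}{133}$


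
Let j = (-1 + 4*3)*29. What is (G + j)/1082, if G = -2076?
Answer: -1757/1082 ≈ -1.6238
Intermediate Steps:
j = 319 (j = (-1 + 12)*29 = 11*29 = 319)
(G + j)/1082 = (-2076 + 319)/1082 = -1757*1/1082 = -1757/1082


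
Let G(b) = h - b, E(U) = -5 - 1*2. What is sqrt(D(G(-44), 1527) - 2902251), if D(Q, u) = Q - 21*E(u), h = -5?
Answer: 79*I*sqrt(465) ≈ 1703.5*I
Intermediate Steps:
E(U) = -7 (E(U) = -5 - 2 = -7)
G(b) = -5 - b
D(Q, u) = 147 + Q (D(Q, u) = Q - 21*(-7) = Q + 147 = 147 + Q)
sqrt(D(G(-44), 1527) - 2902251) = sqrt((147 + (-5 - 1*(-44))) - 2902251) = sqrt((147 + (-5 + 44)) - 2902251) = sqrt((147 + 39) - 2902251) = sqrt(186 - 2902251) = sqrt(-2902065) = 79*I*sqrt(465)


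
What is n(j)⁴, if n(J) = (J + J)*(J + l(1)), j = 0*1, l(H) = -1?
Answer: 0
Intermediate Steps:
j = 0
n(J) = 2*J*(-1 + J) (n(J) = (J + J)*(J - 1) = (2*J)*(-1 + J) = 2*J*(-1 + J))
n(j)⁴ = (2*0*(-1 + 0))⁴ = (2*0*(-1))⁴ = 0⁴ = 0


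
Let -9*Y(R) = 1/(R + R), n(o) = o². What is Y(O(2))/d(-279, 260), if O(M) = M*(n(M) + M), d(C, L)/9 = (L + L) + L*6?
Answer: -1/4043520 ≈ -2.4731e-7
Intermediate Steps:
d(C, L) = 72*L (d(C, L) = 9*((L + L) + L*6) = 9*(2*L + 6*L) = 9*(8*L) = 72*L)
O(M) = M*(M + M²) (O(M) = M*(M² + M) = M*(M + M²))
Y(R) = -1/(18*R) (Y(R) = -1/(9*(R + R)) = -1/(2*R)/9 = -1/(18*R))
Y(O(2))/d(-279, 260) = (-1/(4*(1 + 2))/18)/((72*260)) = -1/(18*(4*3))/18720 = -1/18/12*(1/18720) = -1/18*1/12*(1/18720) = -1/216*1/18720 = -1/4043520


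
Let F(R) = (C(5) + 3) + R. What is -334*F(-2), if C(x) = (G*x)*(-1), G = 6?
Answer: 9686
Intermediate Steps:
C(x) = -6*x (C(x) = (6*x)*(-1) = -6*x)
F(R) = -27 + R (F(R) = (-6*5 + 3) + R = (-30 + 3) + R = -27 + R)
-334*F(-2) = -334*(-27 - 2) = -334*(-29) = 9686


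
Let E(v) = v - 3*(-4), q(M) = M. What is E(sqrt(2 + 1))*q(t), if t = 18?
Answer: 216 + 18*sqrt(3) ≈ 247.18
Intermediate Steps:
E(v) = 12 + v (E(v) = v + 12 = 12 + v)
E(sqrt(2 + 1))*q(t) = (12 + sqrt(2 + 1))*18 = (12 + sqrt(3))*18 = 216 + 18*sqrt(3)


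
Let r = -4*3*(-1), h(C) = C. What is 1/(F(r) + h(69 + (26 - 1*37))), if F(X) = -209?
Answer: -1/151 ≈ -0.0066225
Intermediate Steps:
r = 12 (r = -12*(-1) = 12)
1/(F(r) + h(69 + (26 - 1*37))) = 1/(-209 + (69 + (26 - 1*37))) = 1/(-209 + (69 + (26 - 37))) = 1/(-209 + (69 - 11)) = 1/(-209 + 58) = 1/(-151) = -1/151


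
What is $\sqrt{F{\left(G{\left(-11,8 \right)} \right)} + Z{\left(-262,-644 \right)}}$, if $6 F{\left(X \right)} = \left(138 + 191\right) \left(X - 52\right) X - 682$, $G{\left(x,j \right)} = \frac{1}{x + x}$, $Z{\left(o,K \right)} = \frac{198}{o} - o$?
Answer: $\frac{\sqrt{9212829926}}{5764} \approx 16.652$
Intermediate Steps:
$Z{\left(o,K \right)} = - o + \frac{198}{o}$
$G{\left(x,j \right)} = \frac{1}{2 x}$
$F{\left(X \right)} = - \frac{341}{3} + \frac{X \left(-17108 + 329 X\right)}{6}$ ($F{\left(X \right)} = \frac{\left(138 + 191\right) \left(X - 52\right) X - 682}{6} = \frac{329 \left(-52 + X\right) X - 682}{6} = \frac{\left(-17108 + 329 X\right) X - 682}{6} = \frac{X \left(-17108 + 329 X\right) - 682}{6} = \frac{-682 + X \left(-17108 + 329 X\right)}{6} = - \frac{341}{3} + \frac{X \left(-17108 + 329 X\right)}{6}$)
$\sqrt{F{\left(G{\left(-11,8 \right)} \right)} + Z{\left(-262,-644 \right)}} = \sqrt{\left(- \frac{341}{3} - \frac{8554 \frac{1}{2 \left(-11\right)}}{3} + \frac{329 \left(\frac{1}{2 \left(-11\right)}\right)^{2}}{6}\right) + \left(\left(-1\right) \left(-262\right) + \frac{198}{-262}\right)} = \sqrt{\left(- \frac{341}{3} - \frac{8554 \cdot \frac{1}{2} \left(- \frac{1}{11}\right)}{3} + \frac{329 \left(\frac{1}{2} \left(- \frac{1}{11}\right)\right)^{2}}{6}\right) + \left(262 + 198 \left(- \frac{1}{262}\right)\right)} = \sqrt{\left(- \frac{341}{3} - - \frac{4277}{33} + \frac{329 \left(- \frac{1}{22}\right)^{2}}{6}\right) + \left(262 - \frac{99}{131}\right)} = \sqrt{\left(- \frac{341}{3} + \frac{4277}{33} + \frac{329}{6} \cdot \frac{1}{484}\right) + \frac{34223}{131}} = \sqrt{\left(- \frac{341}{3} + \frac{4277}{33} + \frac{329}{2904}\right) + \frac{34223}{131}} = \sqrt{\frac{15539}{968} + \frac{34223}{131}} = \sqrt{\frac{35163473}{126808}} = \frac{\sqrt{9212829926}}{5764}$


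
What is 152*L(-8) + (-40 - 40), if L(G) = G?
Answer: -1296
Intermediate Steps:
152*L(-8) + (-40 - 40) = 152*(-8) + (-40 - 40) = -1216 - 80 = -1296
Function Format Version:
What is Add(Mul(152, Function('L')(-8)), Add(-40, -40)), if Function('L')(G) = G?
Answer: -1296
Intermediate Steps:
Add(Mul(152, Function('L')(-8)), Add(-40, -40)) = Add(Mul(152, -8), Add(-40, -40)) = Add(-1216, -80) = -1296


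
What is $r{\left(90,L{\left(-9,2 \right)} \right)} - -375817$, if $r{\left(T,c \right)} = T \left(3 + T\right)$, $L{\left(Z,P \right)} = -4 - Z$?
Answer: $384187$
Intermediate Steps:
$r{\left(90,L{\left(-9,2 \right)} \right)} - -375817 = 90 \left(3 + 90\right) - -375817 = 90 \cdot 93 + 375817 = 8370 + 375817 = 384187$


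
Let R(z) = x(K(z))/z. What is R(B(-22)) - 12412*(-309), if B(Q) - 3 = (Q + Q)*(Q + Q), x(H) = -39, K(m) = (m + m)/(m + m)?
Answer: 7436662173/1939 ≈ 3.8353e+6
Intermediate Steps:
K(m) = 1 (K(m) = (2*m)/((2*m)) = (2*m)*(1/(2*m)) = 1)
B(Q) = 3 + 4*Q**2 (B(Q) = 3 + (Q + Q)*(Q + Q) = 3 + (2*Q)*(2*Q) = 3 + 4*Q**2)
R(z) = -39/z
R(B(-22)) - 12412*(-309) = -39/(3 + 4*(-22)**2) - 12412*(-309) = -39/(3 + 4*484) + 3835308 = -39/(3 + 1936) + 3835308 = -39/1939 + 3835308 = 7436662173/1939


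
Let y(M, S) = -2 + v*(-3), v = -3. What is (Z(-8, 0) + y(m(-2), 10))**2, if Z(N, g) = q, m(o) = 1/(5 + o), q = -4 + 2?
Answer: 25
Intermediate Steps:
q = -2
Z(N, g) = -2
y(M, S) = 7 (y(M, S) = -2 - 3*(-3) = -2 + 9 = 7)
(Z(-8, 0) + y(m(-2), 10))**2 = (-2 + 7)**2 = 5**2 = 25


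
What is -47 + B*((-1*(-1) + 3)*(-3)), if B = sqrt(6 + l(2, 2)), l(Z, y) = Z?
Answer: -47 - 24*sqrt(2) ≈ -80.941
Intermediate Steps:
B = 2*sqrt(2) (B = sqrt(6 + 2) = sqrt(8) = 2*sqrt(2) ≈ 2.8284)
-47 + B*((-1*(-1) + 3)*(-3)) = -47 + (2*sqrt(2))*((-1*(-1) + 3)*(-3)) = -47 + (2*sqrt(2))*((1 + 3)*(-3)) = -47 + (2*sqrt(2))*(4*(-3)) = -47 + (2*sqrt(2))*(-12) = -47 - 24*sqrt(2)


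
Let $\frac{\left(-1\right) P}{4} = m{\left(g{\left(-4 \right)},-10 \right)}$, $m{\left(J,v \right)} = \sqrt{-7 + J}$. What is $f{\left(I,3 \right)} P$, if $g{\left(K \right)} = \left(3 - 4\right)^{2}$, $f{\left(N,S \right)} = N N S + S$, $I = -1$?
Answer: $- 24 i \sqrt{6} \approx - 58.788 i$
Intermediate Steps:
$f{\left(N,S \right)} = S + S N^{2}$ ($f{\left(N,S \right)} = N^{2} S + S = S N^{2} + S = S + S N^{2}$)
$g{\left(K \right)} = 1$ ($g{\left(K \right)} = \left(-1\right)^{2} = 1$)
$P = - 4 i \sqrt{6}$ ($P = - 4 \sqrt{-7 + 1} = - 4 \sqrt{-6} = - 4 i \sqrt{6} \approx - 9.798 i$)
$f{\left(I,3 \right)} P = 3 \left(1 + \left(-1\right)^{2}\right) \left(- 4 i \sqrt{6}\right) = 3 \left(1 + 1\right) \left(- 4 i \sqrt{6}\right) = 3 \cdot 2 \left(- 4 i \sqrt{6}\right) = 6 \left(- 4 i \sqrt{6}\right) = - 24 i \sqrt{6}$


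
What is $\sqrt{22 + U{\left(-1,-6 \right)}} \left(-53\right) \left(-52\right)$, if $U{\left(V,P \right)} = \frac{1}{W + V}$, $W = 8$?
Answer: $\frac{2756 \sqrt{1085}}{7} \approx 12969.0$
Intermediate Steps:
$U{\left(V,P \right)} = \frac{1}{8 + V}$
$\sqrt{22 + U{\left(-1,-6 \right)}} \left(-53\right) \left(-52\right) = \sqrt{22 + \frac{1}{8 - 1}} \left(-53\right) \left(-52\right) = \sqrt{22 + \frac{1}{7}} \left(-53\right) \left(-52\right) = \sqrt{\frac{155}{7}} \left(-53\right) \left(-52\right) = \frac{\sqrt{1085}}{7} \left(-53\right) \left(-52\right) = - \frac{53 \sqrt{1085}}{7} \left(-52\right) = \frac{2756 \sqrt{1085}}{7}$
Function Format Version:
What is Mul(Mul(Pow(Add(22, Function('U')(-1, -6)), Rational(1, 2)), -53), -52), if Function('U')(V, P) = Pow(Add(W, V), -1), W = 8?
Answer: Mul(Rational(2756, 7), Pow(1085, Rational(1, 2))) ≈ 12969.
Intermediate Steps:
Function('U')(V, P) = Pow(Add(8, V), -1)
Mul(Mul(Pow(Add(22, Function('U')(-1, -6)), Rational(1, 2)), -53), -52) = Mul(Mul(Pow(Add(22, Pow(Add(8, -1), -1)), Rational(1, 2)), -53), -52) = Mul(Mul(Pow(Add(22, Pow(7, -1)), Rational(1, 2)), -53), -52) = Mul(Mul(Pow(Add(22, Rational(1, 7)), Rational(1, 2)), -53), -52) = Mul(Mul(Pow(Rational(155, 7), Rational(1, 2)), -53), -52) = Mul(Mul(Mul(Rational(1, 7), Pow(1085, Rational(1, 2))), -53), -52) = Mul(Mul(Rational(-53, 7), Pow(1085, Rational(1, 2))), -52) = Mul(Rational(2756, 7), Pow(1085, Rational(1, 2)))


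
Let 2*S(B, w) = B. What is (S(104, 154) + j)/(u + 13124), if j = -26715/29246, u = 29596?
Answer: 1494077/1249389120 ≈ 0.0011958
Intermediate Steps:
S(B, w) = B/2
j = -26715/29246 (j = -26715*1/29246 = -26715/29246 ≈ -0.91346)
(S(104, 154) + j)/(u + 13124) = ((½)*104 - 26715/29246)/(29596 + 13124) = (52 - 26715/29246)/42720 = (1494077/29246)*(1/42720) = 1494077/1249389120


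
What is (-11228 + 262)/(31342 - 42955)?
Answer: 10966/11613 ≈ 0.94429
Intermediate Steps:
(-11228 + 262)/(31342 - 42955) = -10966/(-11613) = -10966*(-1/11613) = 10966/11613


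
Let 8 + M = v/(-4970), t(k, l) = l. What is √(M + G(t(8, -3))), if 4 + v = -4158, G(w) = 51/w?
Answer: 2*I*√37302335/2485 ≈ 4.9155*I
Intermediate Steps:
v = -4162 (v = -4 - 4158 = -4162)
M = -17799/2485 (M = -8 - 4162/(-4970) = -8 - 4162*(-1/4970) = -8 + 2081/2485 = -17799/2485 ≈ -7.1626)
√(M + G(t(8, -3))) = √(-17799/2485 + 51/(-3)) = √(-17799/2485 + 51*(-⅓)) = √(-17799/2485 - 17) = √(-60044/2485) = 2*I*√37302335/2485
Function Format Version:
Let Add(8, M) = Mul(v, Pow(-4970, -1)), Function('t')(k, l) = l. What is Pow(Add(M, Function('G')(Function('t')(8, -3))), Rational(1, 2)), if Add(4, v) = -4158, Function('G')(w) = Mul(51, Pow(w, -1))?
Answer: Mul(Rational(2, 2485), I, Pow(37302335, Rational(1, 2))) ≈ Mul(4.9155, I)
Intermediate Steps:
v = -4162 (v = Add(-4, -4158) = -4162)
M = Rational(-17799, 2485) (M = Add(-8, Mul(-4162, Pow(-4970, -1))) = Add(-8, Mul(-4162, Rational(-1, 4970))) = Add(-8, Rational(2081, 2485)) = Rational(-17799, 2485) ≈ -7.1626)
Pow(Add(M, Function('G')(Function('t')(8, -3))), Rational(1, 2)) = Pow(Add(Rational(-17799, 2485), Mul(51, Pow(-3, -1))), Rational(1, 2)) = Pow(Add(Rational(-17799, 2485), Mul(51, Rational(-1, 3))), Rational(1, 2)) = Pow(Add(Rational(-17799, 2485), -17), Rational(1, 2)) = Pow(Rational(-60044, 2485), Rational(1, 2)) = Mul(Rational(2, 2485), I, Pow(37302335, Rational(1, 2)))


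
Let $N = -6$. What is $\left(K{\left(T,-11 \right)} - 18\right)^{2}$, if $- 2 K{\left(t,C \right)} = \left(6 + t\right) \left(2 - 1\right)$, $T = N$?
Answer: $324$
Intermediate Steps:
$T = -6$
$K{\left(t,C \right)} = -3 - \frac{t}{2}$ ($K{\left(t,C \right)} = - \frac{\left(6 + t\right) \left(2 - 1\right)}{2} = - \frac{\left(6 + t\right) 1}{2} = - \frac{6 + t}{2} = -3 - \frac{t}{2}$)
$\left(K{\left(T,-11 \right)} - 18\right)^{2} = \left(\left(-3 - -3\right) - 18\right)^{2} = \left(\left(-3 + 3\right) - 18\right)^{2} = \left(0 - 18\right)^{2} = \left(-18\right)^{2} = 324$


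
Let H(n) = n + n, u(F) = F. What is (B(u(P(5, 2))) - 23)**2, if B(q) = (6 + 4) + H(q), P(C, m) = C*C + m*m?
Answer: 2025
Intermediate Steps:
P(C, m) = C**2 + m**2
H(n) = 2*n
B(q) = 10 + 2*q (B(q) = (6 + 4) + 2*q = 10 + 2*q)
(B(u(P(5, 2))) - 23)**2 = ((10 + 2*(5**2 + 2**2)) - 23)**2 = ((10 + 2*(25 + 4)) - 23)**2 = ((10 + 2*29) - 23)**2 = ((10 + 58) - 23)**2 = (68 - 23)**2 = 45**2 = 2025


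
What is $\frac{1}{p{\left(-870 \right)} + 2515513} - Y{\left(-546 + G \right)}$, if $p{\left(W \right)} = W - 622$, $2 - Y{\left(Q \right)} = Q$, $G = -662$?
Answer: $- \frac{3041965409}{2514021} \approx -1210.0$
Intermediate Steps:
$Y{\left(Q \right)} = 2 - Q$
$p{\left(W \right)} = -622 + W$ ($p{\left(W \right)} = W - 622 = -622 + W$)
$\frac{1}{p{\left(-870 \right)} + 2515513} - Y{\left(-546 + G \right)} = \frac{1}{\left(-622 - 870\right) + 2515513} - \left(2 - \left(-546 - 662\right)\right) = \frac{1}{-1492 + 2515513} - \left(2 - -1208\right) = \frac{1}{2514021} - \left(2 + 1208\right) = \frac{1}{2514021} - 1210 = - \frac{3041965409}{2514021}$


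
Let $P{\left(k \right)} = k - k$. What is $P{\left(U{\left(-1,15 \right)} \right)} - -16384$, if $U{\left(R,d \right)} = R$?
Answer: $16384$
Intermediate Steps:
$P{\left(k \right)} = 0$
$P{\left(U{\left(-1,15 \right)} \right)} - -16384 = 0 - -16384 = 0 + 16384 = 16384$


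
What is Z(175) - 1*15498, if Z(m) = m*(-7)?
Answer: -16723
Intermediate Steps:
Z(m) = -7*m
Z(175) - 1*15498 = -7*175 - 1*15498 = -1225 - 15498 = -16723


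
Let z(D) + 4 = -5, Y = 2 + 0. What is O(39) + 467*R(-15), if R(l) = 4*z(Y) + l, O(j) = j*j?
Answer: -22296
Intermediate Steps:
Y = 2
z(D) = -9 (z(D) = -4 - 5 = -9)
O(j) = j²
R(l) = -36 + l (R(l) = 4*(-9) + l = -36 + l)
O(39) + 467*R(-15) = 39² + 467*(-36 - 15) = 1521 + 467*(-51) = 1521 - 23817 = -22296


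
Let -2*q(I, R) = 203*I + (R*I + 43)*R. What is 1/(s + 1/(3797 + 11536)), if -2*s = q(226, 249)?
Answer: 61332/215717079067 ≈ 2.8432e-7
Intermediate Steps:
q(I, R) = -203*I/2 - R*(43 + I*R)/2 (q(I, R) = -(203*I + (R*I + 43)*R)/2 = -(203*I + (I*R + 43)*R)/2 = -(203*I + (43 + I*R)*R)/2 = -(203*I + R*(43 + I*R))/2 = -203*I/2 - R*(43 + I*R)/2)
s = 14068811/4 (s = -(-203/2*226 - 43/2*249 - ½*226*249²)/2 = -(-22939 - 10707/2 - ½*226*62001)/2 = -(-22939 - 10707/2 - 7006113)/2 = -½*(-14068811/2) = 14068811/4 ≈ 3.5172e+6)
1/(s + 1/(3797 + 11536)) = 1/(14068811/4 + 1/(3797 + 11536)) = 1/(14068811/4 + 1/15333) = 1/(215717079067/61332) = 61332/215717079067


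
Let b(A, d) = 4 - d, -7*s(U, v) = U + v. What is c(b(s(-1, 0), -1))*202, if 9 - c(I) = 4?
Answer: 1010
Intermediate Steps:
s(U, v) = -U/7 - v/7 (s(U, v) = -(U + v)/7 = -U/7 - v/7)
c(I) = 5 (c(I) = 9 - 1*4 = 9 - 4 = 5)
c(b(s(-1, 0), -1))*202 = 5*202 = 1010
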